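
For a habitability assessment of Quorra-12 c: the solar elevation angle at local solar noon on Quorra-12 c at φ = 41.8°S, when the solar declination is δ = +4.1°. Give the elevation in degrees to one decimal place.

44.1°

At local noon the hour angle is zero, so the zenith angle equals |φ − δ| = |-41.8° − (+4.100°)| = 45.900°.
Elevation = 90° − 45.900° = 44.1°.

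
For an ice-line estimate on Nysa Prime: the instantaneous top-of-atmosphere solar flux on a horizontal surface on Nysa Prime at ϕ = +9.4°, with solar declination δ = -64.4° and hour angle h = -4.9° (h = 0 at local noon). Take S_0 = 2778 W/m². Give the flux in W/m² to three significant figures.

cos θ_z = sin ϕ sin δ + cos ϕ cos δ cos h = -0.147293 + 0.424726 = 0.277433.
Flux = S_0 · cos θ_z = 2778 × 0.277433 = 770.7 W/m².

771 W/m²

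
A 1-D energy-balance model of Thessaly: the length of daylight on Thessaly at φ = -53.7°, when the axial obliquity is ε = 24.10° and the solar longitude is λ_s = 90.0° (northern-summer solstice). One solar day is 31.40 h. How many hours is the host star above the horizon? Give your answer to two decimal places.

9.16 h

Solar declination: sin δ = sin ε · sin λ_s = sin 24.10° × sin 90.0° = 0.40833, so δ = +24.100°.
cos H₀ = −tan φ · tan δ = −tan(-53.7°) × tan(+24.100°) = 0.6090, so H₀ = 0.9161 rad = 52.49°.
Daylight = 2H₀/(2π) × 31.40 h = (0.9161/π) × 31.40 = 9.16 h.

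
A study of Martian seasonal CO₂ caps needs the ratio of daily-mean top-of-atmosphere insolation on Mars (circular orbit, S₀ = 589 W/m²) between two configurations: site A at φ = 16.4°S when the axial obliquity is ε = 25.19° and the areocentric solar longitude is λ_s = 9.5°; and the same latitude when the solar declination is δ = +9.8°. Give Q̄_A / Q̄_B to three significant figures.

— Configuration A (φ=-16.4°):
sin δ = sin 25.19° × sin 9.5° = 0.07025, so δ = +4.028°.
cos H₀ = −tan(-16.4°) tan(+4.028°) = 0.0207, H₀ = 1.5501 rad.
Bracket: H₀ sin φ sin δ + cos φ cos δ sin H₀ = 1.5501×-0.28234×0.07025 + 0.95931×0.99753×0.99979 = -0.030745 + 0.956740 = 0.925995.
Q̄ = (S₀/π) × [bracket] = (589/π) × 0.925995 = 173.61 W/m².
— Configuration B (φ=-16.4°):
cos H₀ = −tan(-16.4°) tan(+9.800°) = 0.0508, H₀ = 1.5199 rad.
Bracket: H₀ sin φ sin δ + cos φ cos δ sin H₀ = 1.5199×-0.28234×0.17021 + 0.95931×0.98541×0.99871 = -0.073042 + 0.944094 = 0.871052.
Q̄ = (S₀/π) × [bracket] = (589/π) × 0.871052 = 163.31 W/m².
Ratio Q̄_A / Q̄_B = 173.61 / 163.31 = 1.063.

Q̄_A / Q̄_B ≈ 1.06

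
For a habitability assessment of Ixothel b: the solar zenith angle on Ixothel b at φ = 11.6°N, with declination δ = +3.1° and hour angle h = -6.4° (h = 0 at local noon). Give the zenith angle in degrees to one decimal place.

cos θ_z = sin φ sin δ + cos φ cos δ cos h = 0.010874 + 0.972046 = 0.982920.
θ_z = arccos(0.982920) = 10.6°.

θ_z = 10.6°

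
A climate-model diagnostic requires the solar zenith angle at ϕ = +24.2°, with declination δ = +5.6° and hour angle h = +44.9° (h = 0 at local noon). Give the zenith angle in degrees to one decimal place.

cos θ_z = sin ϕ sin δ + cos ϕ cos δ cos h = 0.040001 + 0.643007 = 0.683008.
θ_z = arccos(0.683008) = 46.9°.

θ_z = 46.9°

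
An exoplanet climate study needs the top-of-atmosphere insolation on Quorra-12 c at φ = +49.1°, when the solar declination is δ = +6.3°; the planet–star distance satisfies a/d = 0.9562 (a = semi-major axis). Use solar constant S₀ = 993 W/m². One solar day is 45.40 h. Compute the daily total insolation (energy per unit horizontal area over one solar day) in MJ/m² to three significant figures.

37.1 MJ/m²

cos H₀ = −tan(+49.1°) tan(+6.300°) = -0.1275, H₀ = 1.6986 rad.
Bracket: H₀ sin φ sin δ + cos φ cos δ sin H₀ = 1.6986×0.75585×0.10973 + 0.65474×0.99396×0.99184 = 0.140881 + 0.645475 = 0.786356.
Inverse-square distance factor (a/d)² = 0.9562² = 0.914318.
Q̄ = (S₀/π) × 0.914318 × [bracket] = (993/π) × 0.914318 × 0.786356 = 227.26 W/m².
Daily total = Q̄ × 45.40 h × 3600 s/h = 227.26 × 45.40 × 3600 / 10⁶ = 37.14 MJ/m².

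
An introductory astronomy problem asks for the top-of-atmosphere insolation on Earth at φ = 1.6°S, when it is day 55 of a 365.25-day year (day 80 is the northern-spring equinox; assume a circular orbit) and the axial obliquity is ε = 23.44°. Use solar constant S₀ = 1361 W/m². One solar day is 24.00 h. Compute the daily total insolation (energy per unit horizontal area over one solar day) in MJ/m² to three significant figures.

37.2 MJ/m²

Solar longitude: λ_s = 360° × (55 − 80)/365.25 = -24.641°, i.e. -24.641° + 360° = 335.359°.
sin δ = sin 23.44° × sin 335.359° = -0.16585, so δ = -9.547°.
cos H₀ = −tan(-1.6°) tan(-9.547°) = -0.0047, H₀ = 1.5755 rad.
Bracket: H₀ sin φ sin δ + cos φ cos δ sin H₀ = 1.5755×-0.02792×-0.16585 + 0.99961×0.98615×0.99999 = 0.007295 + 0.985756 = 0.993051.
Q̄ = (S₀/π) × [bracket] = (1361/π) × 0.993051 = 430.21 W/m².
Daily total = Q̄ × 24.00 h × 3600 s/h = 430.21 × 24.00 × 3600 / 10⁶ = 37.17 MJ/m².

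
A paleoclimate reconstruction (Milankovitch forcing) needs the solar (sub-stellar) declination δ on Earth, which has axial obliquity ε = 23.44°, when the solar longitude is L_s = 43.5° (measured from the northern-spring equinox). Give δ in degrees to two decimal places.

δ = +15.89°

sin δ = sin ε · sin L_s = sin 23.44° × sin 43.5° = 0.273820.
δ = arcsin(0.273820) = +15.89°.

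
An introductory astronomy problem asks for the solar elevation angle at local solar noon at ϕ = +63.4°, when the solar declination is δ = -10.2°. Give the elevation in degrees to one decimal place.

16.4°

At local noon the hour angle is zero, so the zenith angle equals |ϕ − δ| = |+63.4° − (-10.200°)| = 73.600°.
Elevation = 90° − 73.600° = 16.4°.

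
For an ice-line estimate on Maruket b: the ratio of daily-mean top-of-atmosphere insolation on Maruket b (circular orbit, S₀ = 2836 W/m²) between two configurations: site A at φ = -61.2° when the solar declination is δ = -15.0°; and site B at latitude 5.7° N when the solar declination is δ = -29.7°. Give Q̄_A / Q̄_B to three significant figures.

Q̄_A / Q̄_B ≈ 1.11

— Configuration A (φ=-61.2°):
cos H₀ = −tan(-61.2°) tan(-15.000°) = -0.4874, H₀ = 2.0799 rad.
Bracket: H₀ sin φ sin δ + cos φ cos δ sin H₀ = 2.0799×-0.87631×-0.25882 + 0.48175×0.96593×0.87318 = 0.471735 + 0.406323 = 0.878058.
Q̄ = (S₀/π) × [bracket] = (2836/π) × 0.878058 = 792.65 W/m².
— Configuration B (φ=+5.7°):
cos H₀ = −tan(+5.7°) tan(-29.700°) = 0.0569, H₀ = 1.5138 rad.
Bracket: H₀ sin φ sin δ + cos φ cos δ sin H₀ = 1.5138×0.09932×-0.49546 + 0.99506×0.86863×0.99838 = -0.074493 + 0.862939 = 0.788446.
Q̄ = (S₀/π) × [bracket] = (2836/π) × 0.788446 = 711.75 W/m².
Ratio Q̄_A / Q̄_B = 792.65 / 711.75 = 1.114.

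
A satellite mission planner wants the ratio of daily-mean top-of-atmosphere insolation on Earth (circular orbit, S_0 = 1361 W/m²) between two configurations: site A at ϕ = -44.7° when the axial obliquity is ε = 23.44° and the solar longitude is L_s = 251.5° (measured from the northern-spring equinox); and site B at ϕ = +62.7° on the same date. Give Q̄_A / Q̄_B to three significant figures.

— Configuration A (ϕ=-44.7°):
Solar declination: sin δ = sin ε · sin L_s = sin 23.44° × sin 251.5° = -0.37723, so δ = -22.162°.
cos h₀ = −tan(-44.7°) tan(-22.162°) = -0.4031, h₀ = 1.9857 rad.
Bracket: h₀ sin ϕ sin δ + cos ϕ cos δ sin h₀ = 1.9857×-0.70339×-0.37723 + 0.71080×0.92612×0.91516 = 0.526885 + 0.602437 = 1.129322.
Q̄ = (S_0/π) × [bracket] = (1361/π) × 1.129322 = 489.24 W/m².
— Configuration B (ϕ=+62.7°):
cos h₀ = −tan(+62.7°) tan(-22.162°) = 0.7892, h₀ = 0.6613 rad.
Bracket: h₀ sin ϕ sin δ + cos ϕ cos δ sin h₀ = 0.6613×0.88862×-0.37723 + 0.45865×0.92612×0.61416 = -0.221677 + 0.260874 = 0.039197.
Q̄ = (S_0/π) × [bracket] = (1361/π) × 0.039197 = 16.981 W/m².
Ratio Q̄_A / Q̄_B = 489.24 / 16.981 = 28.81.

Q̄_A / Q̄_B ≈ 28.8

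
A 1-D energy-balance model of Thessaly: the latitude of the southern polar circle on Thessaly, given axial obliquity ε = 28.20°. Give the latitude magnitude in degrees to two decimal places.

61.80°

The polar circle is the lowest latitude that experiences at least one full rotation of continuous darkness at the northern-summer solstice; it lies at |ϕ| = 90° − ε = 90° − 28.20° = 61.80°.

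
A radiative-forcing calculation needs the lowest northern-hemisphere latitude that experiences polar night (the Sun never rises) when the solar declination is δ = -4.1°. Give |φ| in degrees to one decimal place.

|φ| = 85.9°

Polar night requires cos H₀ = −tan φ tan δ ≥ 1, i.e. tan φ tan δ ≤ −1.
The boundary is |tan φ| · |tan δ| = 1, so |φ| = 90° − |δ| = 90° − 4.1° = 85.9° in the northern hemisphere.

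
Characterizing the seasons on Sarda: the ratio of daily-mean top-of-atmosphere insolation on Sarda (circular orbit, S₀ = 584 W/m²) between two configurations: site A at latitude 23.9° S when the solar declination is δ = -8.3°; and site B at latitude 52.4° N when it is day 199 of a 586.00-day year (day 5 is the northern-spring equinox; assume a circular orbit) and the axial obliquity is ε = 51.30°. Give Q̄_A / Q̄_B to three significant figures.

— Configuration A (φ=-23.9°):
cos H₀ = −tan(-23.9°) tan(-8.300°) = -0.0646, H₀ = 1.6355 rad.
Bracket: H₀ sin φ sin δ + cos φ cos δ sin H₀ = 1.6355×-0.40514×-0.14436 + 0.91425×0.98953×0.99791 = 0.095654 + 0.902787 = 0.998441.
Q̄ = (S₀/π) × [bracket] = (584/π) × 0.998441 = 185.60 W/m².
— Configuration B (φ=+52.4°):
Solar longitude: λ_s = 360° × (199 − 5)/586.00 = 119.181°.
sin δ = sin 51.30° × sin 119.181° = 0.68138, so δ = +42.952°.
cos H₀ = −tan(+52.4°) tan(+42.952°) = -1.2089 ≤ −1 ⇒ polar day, H₀ = π.
Bracket: H₀ sin φ sin δ + cos φ cos δ sin H₀ = 3.1416×0.79229×0.68138 + 0.61015×0.73193×0.00000 = 1.695995 + 0.000000 = 1.695995.
Q̄ = (S₀/π) × [bracket] = (584/π) × 1.695995 = 315.27 W/m².
Ratio Q̄_A / Q̄_B = 185.60 / 315.27 = 0.5887.

Q̄_A / Q̄_B ≈ 0.589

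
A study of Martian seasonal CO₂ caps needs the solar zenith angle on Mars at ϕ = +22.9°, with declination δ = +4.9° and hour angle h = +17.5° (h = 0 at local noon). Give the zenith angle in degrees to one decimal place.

cos θ_z = sin ϕ sin δ + cos ϕ cos δ cos h = 0.033238 + 0.875339 = 0.908577.
θ_z = arccos(0.908577) = 24.7°.

θ_z = 24.7°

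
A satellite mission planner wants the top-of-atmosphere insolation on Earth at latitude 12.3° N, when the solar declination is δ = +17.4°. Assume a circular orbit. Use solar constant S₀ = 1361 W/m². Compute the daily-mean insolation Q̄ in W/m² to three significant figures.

cos H₀ = −tan(+12.3°) tan(+17.400°) = -0.0683, H₀ = 1.6392 rad.
Bracket: H₀ sin φ sin δ + cos φ cos δ sin H₀ = 1.6392×0.21303×0.29904 + 0.97705×0.95424×0.99766 = 0.104424 + 0.930159 = 1.034583.
Q̄ = (S₀/π) × [bracket] = (1361/π) × 1.034583 = 448.2 W/m².

Q̄ ≈ 448 W/m²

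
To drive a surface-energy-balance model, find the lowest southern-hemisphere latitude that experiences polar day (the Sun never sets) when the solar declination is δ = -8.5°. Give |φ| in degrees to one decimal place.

|φ| = 81.5°

Polar day requires cos H₀ = −tan φ tan δ ≤ −1, i.e. tan φ tan δ ≥ 1.
The boundary is |tan φ| · |tan δ| = 1, so |φ| = 90° − |δ| = 90° − 8.5° = 81.5° in the southern hemisphere.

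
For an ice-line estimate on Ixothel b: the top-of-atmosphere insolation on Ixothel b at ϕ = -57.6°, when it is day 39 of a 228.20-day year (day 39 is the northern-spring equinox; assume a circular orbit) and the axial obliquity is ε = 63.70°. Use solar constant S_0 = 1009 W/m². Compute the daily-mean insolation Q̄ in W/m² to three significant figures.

Solar longitude: L_s = 360° × (39 − 39)/228.20 = 0.000°.
sin δ = sin 63.70° × sin 0.000° = 0.00000, so δ = +0.000°.
cos h₀ = −tan(-57.6°) tan(+0.000°) = 0.0000, h₀ = 1.5708 rad.
Bracket: h₀ sin ϕ sin δ + cos ϕ cos δ sin h₀ = 1.5708×-0.84433×0.00000 + 0.53583×1.00000×1.00000 = -0.000000 + 0.535830 = 0.535830.
Q̄ = (S_0/π) × [bracket] = (1009/π) × 0.535830 = 172.1 W/m².

Q̄ ≈ 172 W/m²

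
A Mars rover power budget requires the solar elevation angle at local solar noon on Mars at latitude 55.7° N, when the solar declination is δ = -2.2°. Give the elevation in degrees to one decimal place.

At local noon the hour angle is zero, so the zenith angle equals |φ − δ| = |+55.7° − (-2.200°)| = 57.900°.
Elevation = 90° − 57.900° = 32.1°.

32.1°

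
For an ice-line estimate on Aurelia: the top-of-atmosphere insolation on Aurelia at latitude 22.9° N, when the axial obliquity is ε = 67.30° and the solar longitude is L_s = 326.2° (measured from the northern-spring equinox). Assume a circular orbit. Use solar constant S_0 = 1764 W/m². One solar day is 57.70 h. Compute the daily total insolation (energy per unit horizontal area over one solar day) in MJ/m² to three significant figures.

Solar declination: sin δ = sin ε · sin L_s = sin 67.30° × sin 326.2° = -0.51320, so δ = -30.877°.
cos h₀ = −tan(+22.9°) tan(-30.877°) = 0.2526, h₀ = 1.3154 rad.
Bracket: h₀ sin ϕ sin δ + cos ϕ cos δ sin h₀ = 1.3154×0.38912×-0.51320 + 0.92119×0.85827×0.96757 = -0.262681 + 0.764990 = 0.502309.
Q̄ = (S_0/π) × [bracket] = (1764/π) × 0.502309 = 282.05 W/m².
Daily total = Q̄ × 57.70 h × 3600 s/h = 282.05 × 57.70 × 3600 / 10⁶ = 58.59 MJ/m².

58.6 MJ/m²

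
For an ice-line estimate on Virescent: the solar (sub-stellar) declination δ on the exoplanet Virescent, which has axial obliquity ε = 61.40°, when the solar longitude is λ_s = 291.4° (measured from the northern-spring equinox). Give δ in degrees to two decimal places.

sin δ = sin ε · sin λ_s = sin 61.40° × sin 291.4° = -0.817451.
δ = arcsin(-0.817451) = -54.83°.

δ = -54.83°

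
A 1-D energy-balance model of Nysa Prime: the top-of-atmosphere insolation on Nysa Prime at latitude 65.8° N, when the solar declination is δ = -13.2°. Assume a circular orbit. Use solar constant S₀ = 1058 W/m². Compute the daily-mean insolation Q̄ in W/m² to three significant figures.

cos H₀ = −tan(+65.8°) tan(-13.200°) = 0.5219, H₀ = 1.0217 rad.
Bracket: H₀ sin φ sin δ + cos φ cos δ sin H₀ = 1.0217×0.91212×-0.22835 + 0.40992×0.97358×0.85301 = -0.212802 + 0.340428 = 0.127626.
Q̄ = (S₀/π) × [bracket] = (1058/π) × 0.127626 = 42.98 W/m².

Q̄ ≈ 43.0 W/m²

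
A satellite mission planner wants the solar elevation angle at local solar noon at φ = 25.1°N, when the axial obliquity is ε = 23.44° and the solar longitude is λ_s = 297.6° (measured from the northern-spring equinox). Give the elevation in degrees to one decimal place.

44.3°

Solar declination: sin δ = sin ε · sin λ_s = sin 23.44° × sin 297.6° = -0.35252, so δ = -20.642°.
At local noon the hour angle is zero, so the zenith angle equals |φ − δ| = |+25.1° − (-20.642°)| = 45.742°.
Elevation = 90° − 45.742° = 44.3°.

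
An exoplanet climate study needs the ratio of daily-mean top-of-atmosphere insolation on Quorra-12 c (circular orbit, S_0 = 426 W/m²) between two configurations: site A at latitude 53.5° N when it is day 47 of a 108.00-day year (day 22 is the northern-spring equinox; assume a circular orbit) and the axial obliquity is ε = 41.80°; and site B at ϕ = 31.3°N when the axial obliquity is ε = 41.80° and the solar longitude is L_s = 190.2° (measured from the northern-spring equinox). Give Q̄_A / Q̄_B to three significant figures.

— Configuration A (ϕ=+53.5°):
Solar longitude: L_s = 360° × (47 − 22)/108.00 = 83.333°.
sin δ = sin 41.80° × sin 83.333° = 0.66203, so δ = +41.455°.
cos h₀ = −tan(+53.5°) tan(+41.455°) = -1.1937 ≤ −1 ⇒ polar day, h₀ = π.
Bracket: h₀ sin ϕ sin δ + cos ϕ cos δ sin h₀ = 3.1416×0.80386×0.66203 + 0.59482×0.74948×0.00000 = 1.671895 + 0.000000 = 1.671895.
Q̄ = (S_0/π) × [bracket] = (426/π) × 1.671895 = 226.71 W/m².
— Configuration B (ϕ=+31.3°):
Solar declination: sin δ = sin ε · sin L_s = sin 41.80° × sin 190.2° = -0.11803, so δ = -6.779°.
cos h₀ = −tan(+31.3°) tan(-6.779°) = 0.0723, h₀ = 1.4985 rad.
Bracket: h₀ sin ϕ sin δ + cos ϕ cos δ sin h₀ = 1.4985×0.51952×-0.11803 + 0.85446×0.99301×0.99739 = -0.091886 + 0.846273 = 0.754387.
Q̄ = (S_0/π) × [bracket] = (426/π) × 0.754387 = 102.29 W/m².
Ratio Q̄_A / Q̄_B = 226.71 / 102.29 = 2.216.

Q̄_A / Q̄_B ≈ 2.22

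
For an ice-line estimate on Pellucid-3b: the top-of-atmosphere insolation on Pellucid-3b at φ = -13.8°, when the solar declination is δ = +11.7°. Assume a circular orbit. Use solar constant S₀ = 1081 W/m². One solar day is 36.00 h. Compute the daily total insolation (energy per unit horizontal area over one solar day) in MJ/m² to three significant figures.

cos H₀ = −tan(-13.8°) tan(+11.700°) = 0.0509, H₀ = 1.5199 rad.
Bracket: H₀ sin φ sin δ + cos φ cos δ sin H₀ = 1.5199×-0.23853×0.20279 + 0.97113×0.97922×0.99871 = -0.073520 + 0.949723 = 0.876203.
Q̄ = (S₀/π) × [bracket] = (1081/π) × 0.876203 = 301.50 W/m².
Daily total = Q̄ × 36.00 h × 3600 s/h = 301.50 × 36.00 × 3600 / 10⁶ = 39.07 MJ/m².

39.1 MJ/m²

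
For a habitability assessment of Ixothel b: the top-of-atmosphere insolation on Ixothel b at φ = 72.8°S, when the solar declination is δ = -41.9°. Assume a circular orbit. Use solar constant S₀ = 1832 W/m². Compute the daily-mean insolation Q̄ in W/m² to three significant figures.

cos H₀ = −tan(-72.8°) tan(-41.900°) = -2.8985 ≤ −1 ⇒ polar day, H₀ = π.
Bracket: H₀ sin φ sin δ + cos φ cos δ sin H₀ = 3.1416×-0.95528×-0.66783 + 0.29571×0.74431×0.00000 = 2.004230 + 0.000000 = 2.004230.
Q̄ = (S₀/π) × [bracket] = (1832/π) × 2.004230 = 1169 W/m².

Q̄ ≈ 1.17e+03 W/m²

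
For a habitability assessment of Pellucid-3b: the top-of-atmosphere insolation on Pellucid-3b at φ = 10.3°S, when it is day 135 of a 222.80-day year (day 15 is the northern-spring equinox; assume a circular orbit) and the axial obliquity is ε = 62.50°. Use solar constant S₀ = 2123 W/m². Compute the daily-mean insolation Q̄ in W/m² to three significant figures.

Solar longitude: λ_s = 360° × (135 − 15)/222.80 = 193.896°.
sin δ = sin 62.50° × sin 193.896° = -0.21302, so δ = -12.300°.
cos H₀ = −tan(-10.3°) tan(-12.300°) = -0.0396, H₀ = 1.6104 rad.
Bracket: H₀ sin φ sin δ + cos φ cos δ sin H₀ = 1.6104×-0.17880×-0.21302 + 0.98389×0.97705×0.99921 = 0.061337 + 0.960550 = 1.021887.
Q̄ = (S₀/π) × [bracket] = (2123/π) × 1.021887 = 690.6 W/m².

Q̄ ≈ 691 W/m²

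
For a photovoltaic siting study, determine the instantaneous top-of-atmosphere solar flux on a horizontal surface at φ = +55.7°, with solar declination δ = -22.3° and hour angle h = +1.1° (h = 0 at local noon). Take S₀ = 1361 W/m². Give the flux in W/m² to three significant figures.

283 W/m²

cos θ_z = sin φ sin δ + cos φ cos δ cos h = -0.313468 + 0.521284 = 0.207816.
Flux = S₀ · cos θ_z = 1361 × 0.207816 = 282.8 W/m².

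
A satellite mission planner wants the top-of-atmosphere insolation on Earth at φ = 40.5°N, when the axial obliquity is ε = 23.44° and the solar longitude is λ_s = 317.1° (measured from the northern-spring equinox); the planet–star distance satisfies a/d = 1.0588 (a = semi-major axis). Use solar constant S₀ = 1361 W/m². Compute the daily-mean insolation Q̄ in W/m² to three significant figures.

Q̄ ≈ 232 W/m²

Solar declination: sin δ = sin ε · sin λ_s = sin 23.44° × sin 317.1° = -0.27078, so δ = -15.711°.
cos H₀ = −tan(+40.5°) tan(-15.711°) = 0.2402, H₀ = 1.3282 rad.
Bracket: H₀ sin φ sin δ + cos φ cos δ sin H₀ = 1.3282×0.64945×-0.27078 + 0.76041×0.96264×0.97071 = -0.233575 + 0.710561 = 0.476986.
Inverse-square distance factor (a/d)² = 1.0588² = 1.121057.
Q̄ = (S₀/π) × 1.121057 × [bracket] = (1361/π) × 1.121057 × 0.476986 = 231.7 W/m².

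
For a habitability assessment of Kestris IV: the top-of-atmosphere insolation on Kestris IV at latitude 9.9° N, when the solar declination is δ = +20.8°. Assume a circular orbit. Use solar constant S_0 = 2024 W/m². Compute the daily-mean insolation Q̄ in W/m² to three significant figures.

cos h₀ = −tan(+9.9°) tan(+20.800°) = -0.0663, h₀ = 1.6371 rad.
Bracket: h₀ sin ϕ sin δ + cos ϕ cos δ sin h₀ = 1.6371×0.17193×0.35511 + 0.98511×0.93483×0.99780 = 0.099952 + 0.918884 = 1.018836.
Q̄ = (S_0/π) × [bracket] = (2024/π) × 1.018836 = 656.4 W/m².

Q̄ ≈ 656 W/m²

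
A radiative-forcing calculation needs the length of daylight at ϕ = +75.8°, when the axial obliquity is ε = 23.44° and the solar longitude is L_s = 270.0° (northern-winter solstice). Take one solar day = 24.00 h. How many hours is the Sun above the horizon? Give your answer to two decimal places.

Solar declination: sin δ = sin ε · sin L_s = sin 23.44° × sin 270.0° = -0.39779, so δ = -23.440°.
cos h₀ = −tan ϕ · tan δ = 1.7134 ≥ 1, so the Sun never rises (polar night) and h₀ = 0.
Daylight = 2h₀/(2π) × 24.00 h = (0.0000/π) × 24.00 = 0.00 h.

0.00 h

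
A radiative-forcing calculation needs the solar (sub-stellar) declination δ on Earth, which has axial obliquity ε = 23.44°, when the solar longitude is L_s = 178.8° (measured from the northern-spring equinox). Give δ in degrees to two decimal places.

δ = +0.48°

sin δ = sin ε · sin L_s = sin 23.44° × sin 178.8° = 0.008331.
δ = arcsin(0.008331) = +0.48°.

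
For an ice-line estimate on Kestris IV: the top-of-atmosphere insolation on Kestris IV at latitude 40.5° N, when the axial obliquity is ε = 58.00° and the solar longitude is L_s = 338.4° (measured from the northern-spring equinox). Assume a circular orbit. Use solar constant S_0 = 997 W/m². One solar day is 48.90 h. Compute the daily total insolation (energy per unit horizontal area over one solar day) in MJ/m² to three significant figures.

24.2 MJ/m²

Solar declination: sin δ = sin ε · sin L_s = sin 58.00° × sin 338.4° = -0.31219, so δ = -18.191°.
cos h₀ = −tan(+40.5°) tan(-18.191°) = 0.2807, h₀ = 1.2863 rad.
Bracket: h₀ sin ϕ sin δ + cos ϕ cos δ sin h₀ = 1.2863×0.64945×-0.31219 + 0.76041×0.95002×0.95981 = -0.260800 + 0.693371 = 0.432571.
Q̄ = (S_0/π) × [bracket] = (997/π) × 0.432571 = 137.28 W/m².
Daily total = Q̄ × 48.90 h × 3600 s/h = 137.28 × 48.90 × 3600 / 10⁶ = 24.17 MJ/m².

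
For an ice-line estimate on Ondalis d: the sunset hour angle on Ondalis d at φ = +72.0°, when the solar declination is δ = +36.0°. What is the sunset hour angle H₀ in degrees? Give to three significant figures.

Sunrise equation: cos H₀ = −tan φ · tan δ = -2.2361 ≤ −1, so the host star never sets (polar day) and H₀ = π.

H₀ = 180°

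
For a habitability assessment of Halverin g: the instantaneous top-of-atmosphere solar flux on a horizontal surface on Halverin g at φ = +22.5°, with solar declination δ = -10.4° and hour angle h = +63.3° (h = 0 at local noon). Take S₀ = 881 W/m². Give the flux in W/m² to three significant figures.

299 W/m²

cos θ_z = sin φ sin δ + cos φ cos δ cos h = -0.069082 + 0.408297 = 0.339215.
Flux = S₀ · cos θ_z = 881 × 0.339215 = 298.8 W/m².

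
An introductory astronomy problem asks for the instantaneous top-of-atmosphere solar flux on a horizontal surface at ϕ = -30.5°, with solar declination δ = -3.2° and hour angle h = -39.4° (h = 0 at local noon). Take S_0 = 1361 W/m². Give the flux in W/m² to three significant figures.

cos θ_z = sin ϕ sin δ + cos ϕ cos δ cos h = 0.028332 + 0.664772 = 0.693104.
Flux = S_0 · cos θ_z = 1361 × 0.693104 = 943.3 W/m².

943 W/m²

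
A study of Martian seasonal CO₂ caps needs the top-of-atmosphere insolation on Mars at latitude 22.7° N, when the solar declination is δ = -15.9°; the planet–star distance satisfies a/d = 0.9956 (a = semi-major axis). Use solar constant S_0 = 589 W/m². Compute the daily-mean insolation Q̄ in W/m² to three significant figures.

cos h₀ = −tan(+22.7°) tan(-15.900°) = 0.1192, h₀ = 1.4514 rad.
Bracket: h₀ sin ϕ sin δ + cos ϕ cos δ sin h₀ = 1.4514×0.38591×-0.27396 + 0.92254×0.96174×0.99288 = -0.153448 + 0.880926 = 0.727478.
Inverse-square distance factor (a/d)² = 0.9956² = 0.991219.
Q̄ = (S_0/π) × 0.991219 × [bracket] = (589/π) × 0.991219 × 0.727478 = 135.2 W/m².

Q̄ ≈ 135 W/m²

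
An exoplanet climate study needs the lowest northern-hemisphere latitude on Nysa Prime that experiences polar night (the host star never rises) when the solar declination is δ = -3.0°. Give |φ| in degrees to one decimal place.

|φ| = 87.0°

Polar night requires cos H₀ = −tan φ tan δ ≥ 1, i.e. tan φ tan δ ≤ −1.
The boundary is |tan φ| · |tan δ| = 1, so |φ| = 90° − |δ| = 90° − 3.0° = 87.0° in the northern hemisphere.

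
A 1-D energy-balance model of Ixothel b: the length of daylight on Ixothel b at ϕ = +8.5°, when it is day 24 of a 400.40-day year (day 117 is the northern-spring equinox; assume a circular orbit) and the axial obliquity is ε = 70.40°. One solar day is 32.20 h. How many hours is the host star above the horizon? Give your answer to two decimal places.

Solar longitude: L_s = 360° × (24 − 117)/400.40 = -83.616°, i.e. -83.616° + 360° = 276.384°.
sin δ = sin 70.40° × sin 276.384° = -0.93622, so δ = -69.426°.
cos h₀ = −tan ϕ · tan δ = −tan(+8.5°) × tan(-69.426°) = 0.3981, so h₀ = 1.1613 rad = 66.54°.
Daylight = 2h₀/(2π) × 32.20 h = (1.1613/π) × 32.20 = 11.90 h.

11.90 h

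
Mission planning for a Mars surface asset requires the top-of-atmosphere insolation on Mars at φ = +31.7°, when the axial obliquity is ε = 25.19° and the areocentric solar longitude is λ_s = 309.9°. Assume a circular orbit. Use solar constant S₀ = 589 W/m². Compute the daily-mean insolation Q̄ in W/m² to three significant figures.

Q̄ ≈ 104 W/m²

sin δ = sin 25.19° × sin 309.9° = -0.32652, so δ = -19.058°.
cos H₀ = −tan(+31.7°) tan(-19.058°) = 0.2134, H₀ = 1.3558 rad.
Bracket: H₀ sin φ sin δ + cos φ cos δ sin H₀ = 1.3558×0.52547×-0.32652 + 0.85081×0.94519×0.97697 = -0.232623 + 0.785657 = 0.553034.
Q̄ = (S₀/π) × [bracket] = (589/π) × 0.553034 = 103.7 W/m².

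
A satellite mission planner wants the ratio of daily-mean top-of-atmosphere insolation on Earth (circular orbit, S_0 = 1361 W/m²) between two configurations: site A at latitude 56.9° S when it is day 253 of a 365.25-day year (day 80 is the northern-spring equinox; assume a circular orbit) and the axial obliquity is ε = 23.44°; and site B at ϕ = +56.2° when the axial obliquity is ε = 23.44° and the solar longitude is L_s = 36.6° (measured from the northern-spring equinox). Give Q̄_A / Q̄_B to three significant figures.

— Configuration A (ϕ=-56.9°):
Solar longitude: L_s = 360° × (253 − 80)/365.25 = 170.513°.
sin δ = sin 23.44° × sin 170.513° = 0.06556, so δ = +3.759°.
cos h₀ = −tan(-56.9°) tan(+3.759°) = 0.1008, h₀ = 1.4698 rad.
Bracket: h₀ sin ϕ sin δ + cos ϕ cos δ sin h₀ = 1.4698×-0.83772×0.06556 + 0.54610×0.99785×0.99491 = -0.080723 + 0.542152 = 0.461429.
Q̄ = (S_0/π) × [bracket] = (1361/π) × 0.461429 = 199.90 W/m².
— Configuration B (ϕ=+56.2°):
Solar declination: sin δ = sin ε · sin L_s = sin 23.44° × sin 36.6° = 0.23717, so δ = +13.720°.
cos h₀ = −tan(+56.2°) tan(+13.720°) = -0.3647, h₀ = 1.9441 rad.
Bracket: h₀ sin ϕ sin δ + cos ϕ cos δ sin h₀ = 1.9441×0.83098×0.23717 + 0.55630×0.97147×0.93113 = 0.383150 + 0.503209 = 0.886359.
Q̄ = (S_0/π) × [bracket] = (1361/π) × 0.886359 = 383.99 W/m².
Ratio Q̄_A / Q̄_B = 199.90 / 383.99 = 0.5206.

Q̄_A / Q̄_B ≈ 0.521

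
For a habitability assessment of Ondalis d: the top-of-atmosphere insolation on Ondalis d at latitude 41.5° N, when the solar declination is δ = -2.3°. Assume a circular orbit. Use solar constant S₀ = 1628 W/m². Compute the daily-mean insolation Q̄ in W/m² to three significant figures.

Q̄ ≈ 366 W/m²

cos H₀ = −tan(+41.5°) tan(-2.300°) = 0.0355, H₀ = 1.5353 rad.
Bracket: H₀ sin φ sin δ + cos φ cos δ sin H₀ = 1.5353×0.66262×-0.04013 + 0.74896×0.99919×0.99937 = -0.040825 + 0.747882 = 0.707057.
Q̄ = (S₀/π) × [bracket] = (1628/π) × 0.707057 = 366.4 W/m².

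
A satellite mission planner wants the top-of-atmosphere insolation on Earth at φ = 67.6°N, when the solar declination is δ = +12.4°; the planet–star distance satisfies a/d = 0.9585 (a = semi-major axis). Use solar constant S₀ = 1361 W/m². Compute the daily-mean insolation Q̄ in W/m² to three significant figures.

cos H₀ = −tan(+67.6°) tan(+12.400°) = -0.5334, H₀ = 2.1334 rad.
Bracket: H₀ sin φ sin δ + cos φ cos δ sin H₀ = 2.1334×0.92455×0.21474 + 0.38107×0.97667×0.84584 = 0.423561 + 0.314804 = 0.738365.
Inverse-square distance factor (a/d)² = 0.9585² = 0.918722.
Q̄ = (S₀/π) × 0.918722 × [bracket] = (1361/π) × 0.918722 × 0.738365 = 293.9 W/m².

Q̄ ≈ 294 W/m²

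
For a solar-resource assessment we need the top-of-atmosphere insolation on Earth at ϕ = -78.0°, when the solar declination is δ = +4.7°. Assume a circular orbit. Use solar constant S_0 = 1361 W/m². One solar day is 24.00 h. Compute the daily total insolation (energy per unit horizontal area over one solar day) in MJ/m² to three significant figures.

cos h₀ = −tan(-78.0°) tan(+4.700°) = 0.3868, h₀ = 1.1736 rad.
Bracket: h₀ sin ϕ sin δ + cos ϕ cos δ sin h₀ = 1.1736×-0.97815×0.08194 + 0.20791×0.99664×0.92217 = -0.094064 + 0.191084 = 0.097020.
Q̄ = (S_0/π) × [bracket] = (1361/π) × 0.097020 = 42.031 W/m².
Daily total = Q̄ × 24.00 h × 3600 s/h = 42.031 × 24.00 × 3600 / 10⁶ = 3.631 MJ/m².

3.63 MJ/m²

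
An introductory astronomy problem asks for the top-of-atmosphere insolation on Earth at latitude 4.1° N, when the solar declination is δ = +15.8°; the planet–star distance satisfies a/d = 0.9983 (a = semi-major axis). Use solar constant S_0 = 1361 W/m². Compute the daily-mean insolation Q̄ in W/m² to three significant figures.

cos h₀ = −tan(+4.1°) tan(+15.800°) = -0.0203, h₀ = 1.5911 rad.
Bracket: h₀ sin ϕ sin δ + cos ϕ cos δ sin h₀ = 1.5911×0.07150×0.27228 + 0.99744×0.96222×0.99979 = 0.030976 + 0.959555 = 0.990531.
Inverse-square distance factor (a/d)² = 0.9983² = 0.996603.
Q̄ = (S_0/π) × 0.996603 × [bracket] = (1361/π) × 0.996603 × 0.990531 = 427.7 W/m².

Q̄ ≈ 428 W/m²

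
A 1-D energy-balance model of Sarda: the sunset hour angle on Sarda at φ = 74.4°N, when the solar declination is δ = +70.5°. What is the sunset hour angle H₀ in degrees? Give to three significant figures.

H₀ = 180°

Sunrise equation: cos H₀ = −tan φ · tan δ = -10.1141 ≤ −1, so the host star never sets (polar day) and H₀ = π.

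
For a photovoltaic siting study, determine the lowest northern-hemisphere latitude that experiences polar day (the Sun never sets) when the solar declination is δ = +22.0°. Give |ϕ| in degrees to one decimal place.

Polar day requires cos h₀ = −tan ϕ tan δ ≤ −1, i.e. tan ϕ tan δ ≥ 1.
The boundary is |tan ϕ| · |tan δ| = 1, so |ϕ| = 90° − |δ| = 90° − 22.0° = 68.0° in the northern hemisphere.

|ϕ| = 68.0°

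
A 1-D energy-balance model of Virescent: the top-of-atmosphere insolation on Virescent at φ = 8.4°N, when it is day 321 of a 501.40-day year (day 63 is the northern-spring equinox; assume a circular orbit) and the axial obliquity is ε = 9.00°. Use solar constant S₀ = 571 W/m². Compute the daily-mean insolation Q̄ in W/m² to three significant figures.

Q̄ ≈ 179 W/m²

Solar longitude: λ_s = 360° × (321 − 63)/501.40 = 185.241°.
sin δ = sin 9.00° × sin 185.241° = -0.01429, so δ = -0.819°.
cos H₀ = −tan(+8.4°) tan(-0.819°) = 0.0021, H₀ = 1.5687 rad.
Bracket: H₀ sin φ sin δ + cos φ cos δ sin H₀ = 1.5687×0.14608×-0.01429 + 0.98927×0.99990×1.00000 = -0.003275 + 0.989171 = 0.985896.
Q̄ = (S₀/π) × [bracket] = (571/π) × 0.985896 = 179.2 W/m².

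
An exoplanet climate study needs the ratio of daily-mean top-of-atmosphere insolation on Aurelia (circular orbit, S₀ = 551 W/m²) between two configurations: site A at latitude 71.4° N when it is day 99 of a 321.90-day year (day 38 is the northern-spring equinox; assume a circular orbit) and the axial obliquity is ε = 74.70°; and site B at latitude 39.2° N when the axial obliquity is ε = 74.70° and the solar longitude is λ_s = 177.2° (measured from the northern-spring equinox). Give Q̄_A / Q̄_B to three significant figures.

— Configuration A (φ=+71.4°):
Solar longitude: λ_s = 360° × (99 − 38)/321.90 = 68.220°.
sin δ = sin 74.70° × sin 68.220° = 0.89570, so δ = +63.599°.
cos H₀ = −tan(+71.4°) tan(+63.599°) = -5.9856 ≤ −1 ⇒ polar day, H₀ = π.
Bracket: H₀ sin φ sin δ + cos φ cos δ sin H₀ = 3.1416×0.94777×0.89570 + 0.31896×0.44465×0.00000 = 2.666959 + 0.000000 = 2.666959.
Q̄ = (S₀/π) × [bracket] = (551/π) × 2.666959 = 467.75 W/m².
— Configuration B (φ=+39.2°):
Solar declination: sin δ = sin ε · sin λ_s = sin 74.70° × sin 177.2° = 0.04712, so δ = +2.701°.
cos H₀ = −tan(+39.2°) tan(+2.701°) = -0.0385, H₀ = 1.6093 rad.
Bracket: H₀ sin φ sin δ + cos φ cos δ sin H₀ = 1.6093×0.63203×0.04712 + 0.77494×0.99889×0.99926 = 0.047927 + 0.773507 = 0.821434.
Q̄ = (S₀/π) × [bracket] = (551/π) × 0.821434 = 144.07 W/m².
Ratio Q̄_A / Q̄_B = 467.75 / 144.07 = 3.247.

Q̄_A / Q̄_B ≈ 3.25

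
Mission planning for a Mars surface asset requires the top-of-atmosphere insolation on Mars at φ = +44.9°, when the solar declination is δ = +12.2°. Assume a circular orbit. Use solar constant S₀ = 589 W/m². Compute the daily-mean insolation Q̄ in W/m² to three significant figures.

Q̄ ≈ 177 W/m²

cos H₀ = −tan(+44.9°) tan(+12.200°) = -0.2155, H₀ = 1.7880 rad.
Bracket: H₀ sin φ sin δ + cos φ cos δ sin H₀ = 1.7880×0.70587×0.21132 + 0.70834×0.97742×0.97651 = 0.266706 + 0.676082 = 0.942788.
Q̄ = (S₀/π) × [bracket] = (589/π) × 0.942788 = 176.8 W/m².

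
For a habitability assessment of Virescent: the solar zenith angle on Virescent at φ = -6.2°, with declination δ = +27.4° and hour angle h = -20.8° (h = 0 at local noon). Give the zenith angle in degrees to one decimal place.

cos θ_z = sin φ sin δ + cos φ cos δ cos h = -0.049701 + 0.825098 = 0.775397.
θ_z = arccos(0.775397) = 39.2°.

θ_z = 39.2°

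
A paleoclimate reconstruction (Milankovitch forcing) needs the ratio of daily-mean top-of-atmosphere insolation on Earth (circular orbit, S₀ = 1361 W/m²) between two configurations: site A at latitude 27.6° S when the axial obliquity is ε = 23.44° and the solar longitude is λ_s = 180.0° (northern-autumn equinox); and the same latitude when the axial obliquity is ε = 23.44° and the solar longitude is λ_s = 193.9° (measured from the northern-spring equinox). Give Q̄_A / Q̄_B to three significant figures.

— Configuration A (φ=-27.6°):
Solar declination: sin δ = sin ε · sin λ_s = sin 23.44° × sin 180.0° = 0.00000, so δ = +0.000°.
cos H₀ = −tan(-27.6°) tan(+0.000°) = 0.0000, H₀ = 1.5708 rad.
Bracket: H₀ sin φ sin δ + cos φ cos δ sin H₀ = 1.5708×-0.46330×0.00000 + 0.88620×1.00000×1.00000 = -0.000000 + 0.886200 = 0.886200.
Q̄ = (S₀/π) × [bracket] = (1361/π) × 0.886200 = 383.92 W/m².
— Configuration B (φ=-27.6°):
Solar declination: sin δ = sin ε · sin λ_s = sin 23.44° × sin 193.9° = -0.09556, so δ = -5.484°.
cos H₀ = −tan(-27.6°) tan(-5.484°) = -0.0502, H₀ = 1.6210 rad.
Bracket: H₀ sin φ sin δ + cos φ cos δ sin H₀ = 1.6210×-0.46330×-0.09556 + 0.88620×0.99542×0.99874 = 0.071766 + 0.881030 = 0.952796.
Q̄ = (S₀/π) × [bracket] = (1361/π) × 0.952796 = 412.77 W/m².
Ratio Q̄_A / Q̄_B = 383.92 / 412.77 = 0.9301.

Q̄_A / Q̄_B ≈ 0.930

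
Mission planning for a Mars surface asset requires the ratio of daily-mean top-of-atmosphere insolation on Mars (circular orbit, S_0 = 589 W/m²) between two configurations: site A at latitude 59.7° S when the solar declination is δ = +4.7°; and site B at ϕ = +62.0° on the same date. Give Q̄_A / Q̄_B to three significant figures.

— Configuration A (ϕ=-59.7°):
cos h₀ = −tan(-59.7°) tan(+4.700°) = 0.1407, h₀ = 1.4296 rad.
Bracket: h₀ sin ϕ sin δ + cos ϕ cos δ sin h₀ = 1.4296×-0.86340×0.08194 + 0.50453×0.99664×0.99005 = -0.101140 + 0.497832 = 0.396692.
Q̄ = (S_0/π) × [bracket] = (589/π) × 0.396692 = 74.374 W/m².
— Configuration B (ϕ=+62.0°):
cos h₀ = −tan(+62.0°) tan(+4.700°) = -0.1546, h₀ = 1.7260 rad.
Bracket: h₀ sin ϕ sin δ + cos ϕ cos δ sin h₀ = 1.7260×0.88295×0.08194 + 0.46947×0.99664×0.98797 = 0.124874 + 0.462264 = 0.587138.
Q̄ = (S_0/π) × [bracket] = (589/π) × 0.587138 = 110.08 W/m².
Ratio Q̄_A / Q̄_B = 74.374 / 110.08 = 0.6756.

Q̄_A / Q̄_B ≈ 0.676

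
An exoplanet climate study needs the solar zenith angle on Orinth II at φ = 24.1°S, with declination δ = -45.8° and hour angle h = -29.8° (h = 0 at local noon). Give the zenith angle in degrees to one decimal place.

cos θ_z = sin φ sin δ + cos φ cos δ cos h = 0.292736 + 0.552243 = 0.844979.
θ_z = arccos(0.844979) = 32.3°.

θ_z = 32.3°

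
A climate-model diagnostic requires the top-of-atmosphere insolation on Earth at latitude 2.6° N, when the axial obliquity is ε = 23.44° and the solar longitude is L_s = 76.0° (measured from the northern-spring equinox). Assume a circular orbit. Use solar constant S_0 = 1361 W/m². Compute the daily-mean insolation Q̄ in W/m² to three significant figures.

Solar declination: sin δ = sin ε · sin L_s = sin 23.44° × sin 76.0° = 0.38597, so δ = +22.704°.
cos h₀ = −tan(+2.6°) tan(+22.704°) = -0.0190, h₀ = 1.5898 rad.
Bracket: h₀ sin ϕ sin δ + cos ϕ cos δ sin h₀ = 1.5898×0.04536×0.38597 + 0.99897×0.92251×0.99982 = 0.027834 + 0.921394 = 0.949228.
Q̄ = (S_0/π) × [bracket] = (1361/π) × 0.949228 = 411.2 W/m².

Q̄ ≈ 411 W/m²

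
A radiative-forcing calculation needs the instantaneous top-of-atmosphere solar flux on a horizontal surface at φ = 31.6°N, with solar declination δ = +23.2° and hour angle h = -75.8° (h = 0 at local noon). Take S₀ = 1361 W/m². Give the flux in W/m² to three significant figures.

542 W/m²

cos θ_z = sin φ sin δ + cos φ cos δ cos h = 0.206420 + 0.192039 = 0.398459.
Flux = S₀ · cos θ_z = 1361 × 0.398459 = 542.3 W/m².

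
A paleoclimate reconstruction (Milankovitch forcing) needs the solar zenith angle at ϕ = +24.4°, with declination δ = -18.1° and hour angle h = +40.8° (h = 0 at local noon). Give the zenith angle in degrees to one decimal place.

cos θ_z = sin ϕ sin δ + cos ϕ cos δ cos h = -0.128342 + 0.655269 = 0.526927.
θ_z = arccos(0.526927) = 58.2°.

θ_z = 58.2°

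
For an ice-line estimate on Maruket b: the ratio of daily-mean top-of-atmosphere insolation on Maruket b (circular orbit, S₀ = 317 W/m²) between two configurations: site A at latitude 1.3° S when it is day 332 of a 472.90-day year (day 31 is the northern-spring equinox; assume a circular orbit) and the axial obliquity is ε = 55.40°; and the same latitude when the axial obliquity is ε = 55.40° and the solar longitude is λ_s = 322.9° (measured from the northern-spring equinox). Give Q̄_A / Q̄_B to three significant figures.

Q̄_A / Q̄_B ≈ 0.909

— Configuration A (φ=-1.3°):
Solar longitude: λ_s = 360° × (332 − 31)/472.90 = 229.139°.
sin δ = sin 55.40° × sin 229.139° = -0.62254, so δ = -38.502°.
cos H₀ = −tan(-1.3°) tan(-38.502°) = -0.0181, H₀ = 1.5888 rad.
Bracket: H₀ sin φ sin δ + cos φ cos δ sin H₀ = 1.5888×-0.02269×-0.62254 + 0.99974×0.78259×0.99984 = 0.022442 + 0.782261 = 0.804703.
Q̄ = (S₀/π) × [bracket] = (317/π) × 0.804703 = 81.198 W/m².
— Configuration B (φ=-1.3°):
Solar declination: sin δ = sin ε · sin λ_s = sin 55.40° × sin 322.9° = -0.49652, so δ = -29.770°.
cos H₀ = −tan(-1.3°) tan(-29.770°) = -0.0130, H₀ = 1.5838 rad.
Bracket: H₀ sin φ sin δ + cos φ cos δ sin H₀ = 1.5838×-0.02269×-0.49652 + 0.99974×0.86802×0.99992 = 0.017843 + 0.867725 = 0.885568.
Q̄ = (S₀/π) × [bracket] = (317/π) × 0.885568 = 89.358 W/m².
Ratio Q̄_A / Q̄_B = 81.198 / 89.358 = 0.9087.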